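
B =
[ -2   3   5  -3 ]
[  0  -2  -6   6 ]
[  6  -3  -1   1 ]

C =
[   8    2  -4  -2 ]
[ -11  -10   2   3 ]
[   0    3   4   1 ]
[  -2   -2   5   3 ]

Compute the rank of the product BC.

3

First compute BC:
[[-43, -13,  19,   9],
 [ 10, -10,   2,   6],
 [ 79,  37, -29, -19]]
Now row reduce the product.
R2 ← R2 + (10/43)·R1: [0, -560/43, 276/43, 348/43]
R3 ← R3 + (79/43)·R1: [0, 564/43, 254/43, -106/43]
R3 ← R3 + (141/140)·R2: [0, 0, 433/35, 199/35]
3 nonzero rows, so rank(BC) = 3.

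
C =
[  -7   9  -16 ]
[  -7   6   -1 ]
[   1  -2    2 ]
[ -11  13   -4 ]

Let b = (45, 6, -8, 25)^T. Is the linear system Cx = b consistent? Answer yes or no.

Row reduce the augmented matrix [C | b].
R2 ← R2 − R1: [0, -3, 15, -39]
R3 ← R3 + (1/7)·R1: [0, -5/7, -2/7, -11/7]
R4 ← R4 − (11/7)·R1: [0, -8/7, 148/7, -320/7]
R3 ← R3 − (5/21)·R2: [0, 0, -27/7, 54/7]
R4 ← R4 − (8/21)·R2: [0, 0, 108/7, -216/7]
R4 ← R4 + (4)·R3: [0, 0, 0, 0]
The echelon form has 3 nonzero rows, and every pivot lies in the first 3 columns, so rank(C) = rank([C|b]) = 3.
The system is consistent.

yes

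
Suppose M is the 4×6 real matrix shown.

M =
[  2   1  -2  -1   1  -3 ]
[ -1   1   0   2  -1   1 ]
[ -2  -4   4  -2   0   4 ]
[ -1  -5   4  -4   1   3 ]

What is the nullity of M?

Row reduce to echelon form.
R2 ← R2 + (1/2)·R1: [0, 3/2, -1, 3/2, -1/2, -1/2]
R3 ← R3 + R1: [0, -3, 2, -3, 1, 1]
R4 ← R4 + (1/2)·R1: [0, -9/2, 3, -9/2, 3/2, 3/2]
R3 ← R3 + (2)·R2: [0, 0, 0, 0, 0, 0]
R4 ← R4 + (3)·R2: [0, 0, 0, 0, 0, 0]
2 nonzero rows, so rank(M) = 2.
M has 6 columns; by rank–nullity, nullity = 6 − 2 = 4.

4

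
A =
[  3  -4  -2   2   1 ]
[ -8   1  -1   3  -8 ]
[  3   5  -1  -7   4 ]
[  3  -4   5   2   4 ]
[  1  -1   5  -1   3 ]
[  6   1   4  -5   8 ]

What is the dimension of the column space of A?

4

Row reduce to echelon form.
R2 ← R2 + (8/3)·R1: [0, -29/3, -19/3, 25/3, -16/3]
R3 ← R3 − R1: [0, 9, 1, -9, 3]
R4 ← R4 − R1: [0, 0, 7, 0, 3]
R5 ← R5 − (1/3)·R1: [0, 1/3, 17/3, -5/3, 8/3]
R6 ← R6 − (2)·R1: [0, 9, 8, -9, 6]
R3 ← R3 + (27/29)·R2: [0, 0, -142/29, -36/29, -57/29]
R5 ← R5 + (1/29)·R2: [0, 0, 158/29, -40/29, 72/29]
R6 ← R6 + (27/29)·R2: [0, 0, 61/29, -36/29, 30/29]
R4 ← R4 + (203/142)·R3: [0, 0, 0, -126/71, 27/142]
R5 ← R5 + (79/71)·R3: [0, 0, 0, -196/71, 21/71]
R6 ← R6 + (61/142)·R3: [0, 0, 0, -126/71, 27/142]
R5 ← R5 − (14/9)·R4: [0, 0, 0, 0, 0]
R6 ← R6 − R4: [0, 0, 0, 0, 0]
Echelon form has 4 nonzero rows, so rank(A) = 4.
The column space has dimension equal to the rank: 4.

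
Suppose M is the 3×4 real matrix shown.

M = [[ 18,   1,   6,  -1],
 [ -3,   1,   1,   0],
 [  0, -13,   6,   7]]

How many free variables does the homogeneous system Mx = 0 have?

1

Row reduce to echelon form.
R2 ← R2 + (1/6)·R1: [0, 7/6, 2, -1/6]
R3 ← R3 + (78/7)·R2: [0, 0, 198/7, 36/7]
3 nonzero rows, so rank(M) = 3.
M has 4 columns; by rank–nullity, nullity = 4 − 3 = 1.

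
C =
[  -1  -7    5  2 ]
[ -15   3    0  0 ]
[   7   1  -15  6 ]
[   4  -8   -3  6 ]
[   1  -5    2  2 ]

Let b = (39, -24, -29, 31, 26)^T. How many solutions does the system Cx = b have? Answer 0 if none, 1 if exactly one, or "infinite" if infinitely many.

Row reduce the augmented matrix [C | b].
R2 ← R2 − (15)·R1: [0, 108, -75, -30, -609]
R3 ← R3 + (7)·R1: [0, -48, 20, 20, 244]
R4 ← R4 + (4)·R1: [0, -36, 17, 14, 187]
R5 ← R5 + R1: [0, -12, 7, 4, 65]
R3 ← R3 + (4/9)·R2: [0, 0, -40/3, 20/3, -80/3]
R4 ← R4 + (1/3)·R2: [0, 0, -8, 4, -16]
R5 ← R5 + (1/9)·R2: [0, 0, -4/3, 2/3, -8/3]
R4 ← R4 − (3/5)·R3: [0, 0, 0, 0, 0]
R5 ← R5 − (1/10)·R3: [0, 0, 0, 0, 0]
The echelon form has 3 nonzero rows, and every pivot lies in the first 4 columns, so rank(C) = rank([C|b]) = 3.
The system is consistent.
rank = 3 < 4 unknowns, so there are infinitely many solutions.

infinite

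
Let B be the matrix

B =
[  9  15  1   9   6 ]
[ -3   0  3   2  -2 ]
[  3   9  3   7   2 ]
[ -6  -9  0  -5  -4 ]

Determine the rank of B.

Row reduce to echelon form.
R2 ← R2 + (1/3)·R1: [0, 5, 10/3, 5, 0]
R3 ← R3 − (1/3)·R1: [0, 4, 8/3, 4, 0]
R4 ← R4 + (2/3)·R1: [0, 1, 2/3, 1, 0]
R3 ← R3 − (4/5)·R2: [0, 0, 0, 0, 0]
R4 ← R4 − (1/5)·R2: [0, 0, 0, 0, 0]
Echelon form has 2 nonzero rows, so rank(B) = 2.

2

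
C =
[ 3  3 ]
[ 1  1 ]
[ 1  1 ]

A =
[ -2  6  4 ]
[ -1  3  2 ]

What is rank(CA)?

First compute CA:
[[ -9,  27,  18],
 [ -3,   9,   6],
 [ -3,   9,   6]]
Now row reduce the product.
R2 ← R2 − (1/3)·R1: [0, 0, 0]
R3 ← R3 − (1/3)·R1: [0, 0, 0]
1 nonzero row, so rank(CA) = 1.

1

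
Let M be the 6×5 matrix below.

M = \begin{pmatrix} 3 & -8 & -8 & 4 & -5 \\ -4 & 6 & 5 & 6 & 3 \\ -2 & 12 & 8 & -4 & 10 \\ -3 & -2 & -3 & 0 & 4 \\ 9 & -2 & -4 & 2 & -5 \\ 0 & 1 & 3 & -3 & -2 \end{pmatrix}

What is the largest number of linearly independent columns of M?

5

Row reduce to echelon form.
R2 ← R2 + (4/3)·R1: [0, -14/3, -17/3, 34/3, -11/3]
R3 ← R3 + (2/3)·R1: [0, 20/3, 8/3, -4/3, 20/3]
R4 ← R4 + R1: [0, -10, -11, 4, -1]
R5 ← R5 − (3)·R1: [0, 22, 20, -10, 10]
R3 ← R3 + (10/7)·R2: [0, 0, -38/7, 104/7, 10/7]
R4 ← R4 − (15/7)·R2: [0, 0, 8/7, -142/7, 48/7]
R5 ← R5 + (33/7)·R2: [0, 0, -47/7, 304/7, -51/7]
R6 ← R6 + (3/14)·R2: [0, 0, 25/14, -4/7, -39/14]
R4 ← R4 + (4/19)·R3: [0, 0, 0, -326/19, 136/19]
R5 ← R5 − (47/38)·R3: [0, 0, 0, 476/19, -172/19]
R6 ← R6 + (25/76)·R3: [0, 0, 0, 82/19, -44/19]
R5 ← R5 + (238/163)·R4: [0, 0, 0, 0, 228/163]
R6 ← R6 + (41/163)·R4: [0, 0, 0, 0, -84/163]
R6 ← R6 + (7/19)·R5: [0, 0, 0, 0, 0]
Echelon form has 5 nonzero rows, so rank(M) = 5.
The rank gives the maximum number of linearly independent columns: 5.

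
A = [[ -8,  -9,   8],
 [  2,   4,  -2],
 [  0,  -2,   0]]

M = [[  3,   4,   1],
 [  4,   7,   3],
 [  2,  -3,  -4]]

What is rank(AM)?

2

First compute AM:
[[-44, -119, -67],
 [ 18,  42,  22],
 [ -8, -14,  -6]]
Now row reduce the product.
R2 ← R2 + (9/22)·R1: [0, -147/22, -119/22]
R3 ← R3 − (2/11)·R1: [0, 84/11, 68/11]
R3 ← R3 + (8/7)·R2: [0, 0, 0]
2 nonzero rows, so rank(AM) = 2.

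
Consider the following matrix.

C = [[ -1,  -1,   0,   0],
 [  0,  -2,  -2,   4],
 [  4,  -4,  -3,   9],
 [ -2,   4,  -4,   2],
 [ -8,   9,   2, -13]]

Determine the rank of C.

3

Row reduce to echelon form.
R3 ← R3 + (4)·R1: [0, -8, -3, 9]
R4 ← R4 − (2)·R1: [0, 6, -4, 2]
R5 ← R5 − (8)·R1: [0, 17, 2, -13]
R3 ← R3 − (4)·R2: [0, 0, 5, -7]
R4 ← R4 + (3)·R2: [0, 0, -10, 14]
R5 ← R5 + (17/2)·R2: [0, 0, -15, 21]
R4 ← R4 + (2)·R3: [0, 0, 0, 0]
R5 ← R5 + (3)·R3: [0, 0, 0, 0]
Echelon form has 3 nonzero rows, so rank(C) = 3.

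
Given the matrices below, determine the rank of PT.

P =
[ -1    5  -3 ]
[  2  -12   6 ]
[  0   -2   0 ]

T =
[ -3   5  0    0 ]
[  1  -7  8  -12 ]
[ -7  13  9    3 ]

2

First compute PT:
[[ 29, -79,  13, -69],
 [-60, 172, -42, 162],
 [ -2,  14, -16,  24]]
Now row reduce the product.
R2 ← R2 + (60/29)·R1: [0, 248/29, -438/29, 558/29]
R3 ← R3 + (2/29)·R1: [0, 248/29, -438/29, 558/29]
R3 ← R3 − R2: [0, 0, 0, 0]
2 nonzero rows, so rank(PT) = 2.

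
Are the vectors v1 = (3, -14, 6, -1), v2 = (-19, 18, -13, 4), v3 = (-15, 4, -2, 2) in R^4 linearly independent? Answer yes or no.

Form the matrix with these vectors as rows and row reduce.
R2 ← R2 + (19/3)·R1: [0, -212/3, 25, -7/3]
R3 ← R3 + (5)·R1: [0, -66, 28, -3]
R3 ← R3 − (99/106)·R2: [0, 0, 493/106, -87/106]
3 nonzero rows, so the 3 vectors span a space of dimension 3.
Since 3 = 3, the vectors are linearly independent.

yes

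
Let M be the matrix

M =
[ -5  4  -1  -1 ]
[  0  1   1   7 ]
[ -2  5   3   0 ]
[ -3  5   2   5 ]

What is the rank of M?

Row reduce to echelon form.
R3 ← R3 − (2/5)·R1: [0, 17/5, 17/5, 2/5]
R4 ← R4 − (3/5)·R1: [0, 13/5, 13/5, 28/5]
R3 ← R3 − (17/5)·R2: [0, 0, 0, -117/5]
R4 ← R4 − (13/5)·R2: [0, 0, 0, -63/5]
R4 ← R4 − (7/13)·R3: [0, 0, 0, 0]
Echelon form has 3 nonzero rows, so rank(M) = 3.

3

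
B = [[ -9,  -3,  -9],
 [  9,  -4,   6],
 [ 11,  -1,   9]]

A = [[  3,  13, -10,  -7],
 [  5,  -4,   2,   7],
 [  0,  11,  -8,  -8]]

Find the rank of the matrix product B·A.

First compute BA:
[[-42, -204, 156, 114],
 [  7, 199, -146, -139],
 [ 28, 246, -184, -156]]
Now row reduce the product.
R2 ← R2 + (1/6)·R1: [0, 165, -120, -120]
R3 ← R3 + (2/3)·R1: [0, 110, -80, -80]
R3 ← R3 − (2/3)·R2: [0, 0, 0, 0]
2 nonzero rows, so rank(BA) = 2.

2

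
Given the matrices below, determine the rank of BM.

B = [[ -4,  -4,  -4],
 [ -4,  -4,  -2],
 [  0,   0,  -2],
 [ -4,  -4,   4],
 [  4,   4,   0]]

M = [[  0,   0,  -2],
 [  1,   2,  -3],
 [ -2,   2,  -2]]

2

First compute BM:
[[  4, -16,  28],
 [  0, -12,  24],
 [  4,  -4,   4],
 [-12,   0,  12],
 [  4,   8, -20]]
Now row reduce the product.
R3 ← R3 − R1: [0, 12, -24]
R4 ← R4 + (3)·R1: [0, -48, 96]
R5 ← R5 − R1: [0, 24, -48]
R3 ← R3 + R2: [0, 0, 0]
R4 ← R4 − (4)·R2: [0, 0, 0]
R5 ← R5 + (2)·R2: [0, 0, 0]
2 nonzero rows, so rank(BM) = 2.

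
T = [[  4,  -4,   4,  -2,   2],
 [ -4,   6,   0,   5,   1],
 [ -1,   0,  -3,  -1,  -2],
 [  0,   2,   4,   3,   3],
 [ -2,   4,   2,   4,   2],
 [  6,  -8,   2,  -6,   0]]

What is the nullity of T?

Row reduce to echelon form.
R2 ← R2 + R1: [0, 2, 4, 3, 3]
R3 ← R3 + (1/4)·R1: [0, -1, -2, -3/2, -3/2]
R5 ← R5 + (1/2)·R1: [0, 2, 4, 3, 3]
R6 ← R6 − (3/2)·R1: [0, -2, -4, -3, -3]
R3 ← R3 + (1/2)·R2: [0, 0, 0, 0, 0]
R4 ← R4 − R2: [0, 0, 0, 0, 0]
R5 ← R5 − R2: [0, 0, 0, 0, 0]
R6 ← R6 + R2: [0, 0, 0, 0, 0]
2 nonzero rows, so rank(T) = 2.
T has 5 columns; by rank–nullity, nullity = 5 − 2 = 3.

3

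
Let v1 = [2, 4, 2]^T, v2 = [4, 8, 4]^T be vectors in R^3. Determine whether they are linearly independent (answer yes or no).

no

Form the matrix with these vectors as rows and row reduce.
R2 ← R2 − (2)·R1: [0, 0, 0]
1 nonzero row, so the 2 vectors span a space of dimension 1.
Since 1 < 2, the vectors are linearly dependent.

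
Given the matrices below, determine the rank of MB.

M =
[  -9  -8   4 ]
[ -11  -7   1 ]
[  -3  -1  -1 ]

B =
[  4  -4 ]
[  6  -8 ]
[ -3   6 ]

First compute MB:
[[-96, 124],
 [-89, 106],
 [-15,  14]]
Now row reduce the product.
R2 ← R2 − (89/96)·R1: [0, -215/24]
R3 ← R3 − (5/32)·R1: [0, -43/8]
R3 ← R3 − (3/5)·R2: [0, 0]
2 nonzero rows, so rank(MB) = 2.

2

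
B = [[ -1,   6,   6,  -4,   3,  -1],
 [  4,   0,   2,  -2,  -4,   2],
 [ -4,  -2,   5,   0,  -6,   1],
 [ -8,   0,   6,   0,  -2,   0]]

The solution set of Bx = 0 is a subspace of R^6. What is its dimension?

2

Row reduce to echelon form.
R2 ← R2 + (4)·R1: [0, 24, 26, -18, 8, -2]
R3 ← R3 − (4)·R1: [0, -26, -19, 16, -18, 5]
R4 ← R4 − (8)·R1: [0, -48, -42, 32, -26, 8]
R3 ← R3 + (13/12)·R2: [0, 0, 55/6, -7/2, -28/3, 17/6]
R4 ← R4 + (2)·R2: [0, 0, 10, -4, -10, 4]
R4 ← R4 − (12/11)·R3: [0, 0, 0, -2/11, 2/11, 10/11]
4 nonzero rows, so rank(B) = 4.
B has 6 columns; by rank–nullity, nullity = 6 − 4 = 2.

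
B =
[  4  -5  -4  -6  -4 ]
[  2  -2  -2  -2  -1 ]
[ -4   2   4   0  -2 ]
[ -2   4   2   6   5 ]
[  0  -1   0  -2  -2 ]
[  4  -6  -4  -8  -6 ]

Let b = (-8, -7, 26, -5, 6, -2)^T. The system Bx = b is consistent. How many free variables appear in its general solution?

Row reduce the augmented matrix [B | b].
R2 ← R2 − (1/2)·R1: [0, 1/2, 0, 1, 1, -3]
R3 ← R3 + R1: [0, -3, 0, -6, -6, 18]
R4 ← R4 + (1/2)·R1: [0, 3/2, 0, 3, 3, -9]
R6 ← R6 − R1: [0, -1, 0, -2, -2, 6]
R3 ← R3 + (6)·R2: [0, 0, 0, 0, 0, 0]
R4 ← R4 − (3)·R2: [0, 0, 0, 0, 0, 0]
R5 ← R5 + (2)·R2: [0, 0, 0, 0, 0, 0]
R6 ← R6 + (2)·R2: [0, 0, 0, 0, 0, 0]
The echelon form has 2 nonzero rows, and every pivot lies in the first 5 columns, so rank(B) = rank([B|b]) = 2.
The system is consistent.
Free variables = (unknowns) − (rank) = 5 − 2 = 3.

3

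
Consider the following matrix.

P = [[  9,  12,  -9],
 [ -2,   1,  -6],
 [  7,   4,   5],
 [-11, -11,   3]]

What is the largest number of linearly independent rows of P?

Row reduce to echelon form.
R2 ← R2 + (2/9)·R1: [0, 11/3, -8]
R3 ← R3 − (7/9)·R1: [0, -16/3, 12]
R4 ← R4 + (11/9)·R1: [0, 11/3, -8]
R3 ← R3 + (16/11)·R2: [0, 0, 4/11]
R4 ← R4 − R2: [0, 0, 0]
Echelon form has 3 nonzero rows, so rank(P) = 3.
The rank gives the maximum number of linearly independent rows: 3.

3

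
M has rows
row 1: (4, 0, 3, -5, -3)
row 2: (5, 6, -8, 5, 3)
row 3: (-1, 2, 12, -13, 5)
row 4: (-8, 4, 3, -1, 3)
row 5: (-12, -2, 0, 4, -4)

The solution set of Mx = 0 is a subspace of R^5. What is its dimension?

Row reduce to echelon form.
R2 ← R2 − (5/4)·R1: [0, 6, -47/4, 45/4, 27/4]
R3 ← R3 + (1/4)·R1: [0, 2, 51/4, -57/4, 17/4]
R4 ← R4 + (2)·R1: [0, 4, 9, -11, -3]
R5 ← R5 + (3)·R1: [0, -2, 9, -11, -13]
R3 ← R3 − (1/3)·R2: [0, 0, 50/3, -18, 2]
R4 ← R4 − (2/3)·R2: [0, 0, 101/6, -37/2, -15/2]
R5 ← R5 + (1/3)·R2: [0, 0, 61/12, -29/4, -43/4]
R4 ← R4 − (101/100)·R3: [0, 0, 0, -8/25, -238/25]
R5 ← R5 − (61/200)·R3: [0, 0, 0, -44/25, -284/25]
R5 ← R5 − (11/2)·R4: [0, 0, 0, 0, 41]
5 nonzero rows, so rank(M) = 5.
M has 5 columns; by rank–nullity, nullity = 5 − 5 = 0.

0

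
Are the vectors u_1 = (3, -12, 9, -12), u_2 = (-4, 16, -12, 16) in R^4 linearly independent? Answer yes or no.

Form the matrix with these vectors as rows and row reduce.
R2 ← R2 + (4/3)·R1: [0, 0, 0, 0]
1 nonzero row, so the 2 vectors span a space of dimension 1.
Since 1 < 2, the vectors are linearly dependent.

no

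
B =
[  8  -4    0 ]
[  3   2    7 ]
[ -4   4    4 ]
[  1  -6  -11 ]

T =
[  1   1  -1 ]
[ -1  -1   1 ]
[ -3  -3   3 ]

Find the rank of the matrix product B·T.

1

First compute BT:
[[ 12,  12, -12],
 [-20, -20,  20],
 [-20, -20,  20],
 [ 40,  40, -40]]
Now row reduce the product.
R2 ← R2 + (5/3)·R1: [0, 0, 0]
R3 ← R3 + (5/3)·R1: [0, 0, 0]
R4 ← R4 − (10/3)·R1: [0, 0, 0]
1 nonzero row, so rank(BT) = 1.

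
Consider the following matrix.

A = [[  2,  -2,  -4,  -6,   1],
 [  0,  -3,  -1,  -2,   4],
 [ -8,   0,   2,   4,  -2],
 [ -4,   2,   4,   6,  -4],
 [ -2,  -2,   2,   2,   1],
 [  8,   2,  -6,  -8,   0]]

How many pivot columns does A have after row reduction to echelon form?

4

Row reduce to echelon form.
R3 ← R3 + (4)·R1: [0, -8, -14, -20, 2]
R4 ← R4 + (2)·R1: [0, -2, -4, -6, -2]
R5 ← R5 + R1: [0, -4, -2, -4, 2]
R6 ← R6 − (4)·R1: [0, 10, 10, 16, -4]
R3 ← R3 − (8/3)·R2: [0, 0, -34/3, -44/3, -26/3]
R4 ← R4 − (2/3)·R2: [0, 0, -10/3, -14/3, -14/3]
R5 ← R5 − (4/3)·R2: [0, 0, -2/3, -4/3, -10/3]
R6 ← R6 + (10/3)·R2: [0, 0, 20/3, 28/3, 28/3]
R4 ← R4 − (5/17)·R3: [0, 0, 0, -6/17, -36/17]
R5 ← R5 − (1/17)·R3: [0, 0, 0, -8/17, -48/17]
R6 ← R6 + (10/17)·R3: [0, 0, 0, 12/17, 72/17]
R5 ← R5 − (4/3)·R4: [0, 0, 0, 0, 0]
R6 ← R6 + (2)·R4: [0, 0, 0, 0, 0]
Echelon form has 4 nonzero rows, so rank(A) = 4.
Each nonzero row contributes one pivot column: 4 pivot columns.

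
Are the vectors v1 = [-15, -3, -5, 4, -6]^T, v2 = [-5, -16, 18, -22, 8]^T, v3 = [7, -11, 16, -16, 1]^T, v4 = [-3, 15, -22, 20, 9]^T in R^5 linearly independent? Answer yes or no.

yes

Form the matrix with these vectors as rows and row reduce.
R2 ← R2 − (1/3)·R1: [0, -15, 59/3, -70/3, 10]
R3 ← R3 + (7/15)·R1: [0, -62/5, 41/3, -212/15, -9/5]
R4 ← R4 − (1/5)·R1: [0, 78/5, -21, 96/5, 51/5]
R3 ← R3 − (62/75)·R2: [0, 0, -583/225, 232/45, -151/15]
R4 ← R4 + (26/25)·R2: [0, 0, -41/75, -76/15, 103/5]
R4 ← R4 − (123/583)·R3: [0, 0, 0, -3588/583, 13248/583]
4 nonzero rows, so the 4 vectors span a space of dimension 4.
Since 4 = 4, the vectors are linearly independent.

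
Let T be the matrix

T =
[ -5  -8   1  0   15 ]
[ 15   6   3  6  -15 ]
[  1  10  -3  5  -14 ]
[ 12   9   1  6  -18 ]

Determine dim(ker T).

2

Row reduce to echelon form.
R2 ← R2 + (3)·R1: [0, -18, 6, 6, 30]
R3 ← R3 + (1/5)·R1: [0, 42/5, -14/5, 5, -11]
R4 ← R4 + (12/5)·R1: [0, -51/5, 17/5, 6, 18]
R3 ← R3 + (7/15)·R2: [0, 0, 0, 39/5, 3]
R4 ← R4 − (17/30)·R2: [0, 0, 0, 13/5, 1]
R4 ← R4 − (1/3)·R3: [0, 0, 0, 0, 0]
3 nonzero rows, so rank(T) = 3.
T has 5 columns; by rank–nullity, nullity = 5 − 3 = 2.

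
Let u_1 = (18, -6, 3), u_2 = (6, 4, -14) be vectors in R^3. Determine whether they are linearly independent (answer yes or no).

yes

Form the matrix with these vectors as rows and row reduce.
R2 ← R2 − (1/3)·R1: [0, 6, -15]
2 nonzero rows, so the 2 vectors span a space of dimension 2.
Since 2 = 2, the vectors are linearly independent.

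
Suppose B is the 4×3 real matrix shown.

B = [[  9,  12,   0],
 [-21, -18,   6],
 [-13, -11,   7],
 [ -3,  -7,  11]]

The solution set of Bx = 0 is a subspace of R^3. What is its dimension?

0

Row reduce to echelon form.
R2 ← R2 + (7/3)·R1: [0, 10, 6]
R3 ← R3 + (13/9)·R1: [0, 19/3, 7]
R4 ← R4 + (1/3)·R1: [0, -3, 11]
R3 ← R3 − (19/30)·R2: [0, 0, 16/5]
R4 ← R4 + (3/10)·R2: [0, 0, 64/5]
R4 ← R4 − (4)·R3: [0, 0, 0]
3 nonzero rows, so rank(B) = 3.
B has 3 columns; by rank–nullity, nullity = 3 − 3 = 0.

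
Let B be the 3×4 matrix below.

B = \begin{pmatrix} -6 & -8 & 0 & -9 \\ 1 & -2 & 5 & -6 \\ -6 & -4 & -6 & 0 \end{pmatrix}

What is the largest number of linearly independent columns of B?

Row reduce to echelon form.
R2 ← R2 + (1/6)·R1: [0, -10/3, 5, -15/2]
R3 ← R3 − R1: [0, 4, -6, 9]
R3 ← R3 + (6/5)·R2: [0, 0, 0, 0]
Echelon form has 2 nonzero rows, so rank(B) = 2.
The rank gives the maximum number of linearly independent columns: 2.

2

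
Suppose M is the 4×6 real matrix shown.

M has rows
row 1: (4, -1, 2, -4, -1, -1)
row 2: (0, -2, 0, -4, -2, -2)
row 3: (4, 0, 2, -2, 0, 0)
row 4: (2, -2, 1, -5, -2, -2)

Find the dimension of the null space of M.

Row reduce to echelon form.
R3 ← R3 − R1: [0, 1, 0, 2, 1, 1]
R4 ← R4 − (1/2)·R1: [0, -3/2, 0, -3, -3/2, -3/2]
R3 ← R3 + (1/2)·R2: [0, 0, 0, 0, 0, 0]
R4 ← R4 − (3/4)·R2: [0, 0, 0, 0, 0, 0]
2 nonzero rows, so rank(M) = 2.
M has 6 columns; by rank–nullity, nullity = 6 − 2 = 4.

4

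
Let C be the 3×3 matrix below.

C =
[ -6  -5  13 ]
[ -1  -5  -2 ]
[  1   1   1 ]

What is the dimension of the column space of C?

Row reduce to echelon form.
R2 ← R2 − (1/6)·R1: [0, -25/6, -25/6]
R3 ← R3 + (1/6)·R1: [0, 1/6, 19/6]
R3 ← R3 + (1/25)·R2: [0, 0, 3]
Echelon form has 3 nonzero rows, so rank(C) = 3.
The column space has dimension equal to the rank: 3.

3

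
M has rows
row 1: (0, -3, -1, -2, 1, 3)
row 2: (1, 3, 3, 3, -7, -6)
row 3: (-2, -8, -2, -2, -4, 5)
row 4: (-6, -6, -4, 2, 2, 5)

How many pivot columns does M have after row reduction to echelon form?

Row reduce to echelon form.
Swap R1 ↔ R2
R3 ← R3 + (2)·R1: [0, -2, 4, 4, -18, -7]
R4 ← R4 + (6)·R1: [0, 12, 14, 20, -40, -31]
R3 ← R3 − (2/3)·R2: [0, 0, 14/3, 16/3, -56/3, -9]
R4 ← R4 + (4)·R2: [0, 0, 10, 12, -36, -19]
R4 ← R4 − (15/7)·R3: [0, 0, 0, 4/7, 4, 2/7]
Echelon form has 4 nonzero rows, so rank(M) = 4.
Each nonzero row contributes one pivot column: 4 pivot columns.

4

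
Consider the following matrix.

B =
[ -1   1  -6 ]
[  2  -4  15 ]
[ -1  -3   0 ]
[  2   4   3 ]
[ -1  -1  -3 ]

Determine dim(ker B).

1

Row reduce to echelon form.
R2 ← R2 + (2)·R1: [0, -2, 3]
R3 ← R3 − R1: [0, -4, 6]
R4 ← R4 + (2)·R1: [0, 6, -9]
R5 ← R5 − R1: [0, -2, 3]
R3 ← R3 − (2)·R2: [0, 0, 0]
R4 ← R4 + (3)·R2: [0, 0, 0]
R5 ← R5 − R2: [0, 0, 0]
2 nonzero rows, so rank(B) = 2.
B has 3 columns; by rank–nullity, nullity = 3 − 2 = 1.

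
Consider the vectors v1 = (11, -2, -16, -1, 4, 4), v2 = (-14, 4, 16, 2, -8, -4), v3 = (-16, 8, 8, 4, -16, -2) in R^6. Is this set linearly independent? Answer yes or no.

no

Form the matrix with these vectors as rows and row reduce.
R2 ← R2 + (14/11)·R1: [0, 16/11, -48/11, 8/11, -32/11, 12/11]
R3 ← R3 + (16/11)·R1: [0, 56/11, -168/11, 28/11, -112/11, 42/11]
R3 ← R3 − (7/2)·R2: [0, 0, 0, 0, 0, 0]
2 nonzero rows, so the 3 vectors span a space of dimension 2.
Since 2 < 3, the vectors are linearly dependent.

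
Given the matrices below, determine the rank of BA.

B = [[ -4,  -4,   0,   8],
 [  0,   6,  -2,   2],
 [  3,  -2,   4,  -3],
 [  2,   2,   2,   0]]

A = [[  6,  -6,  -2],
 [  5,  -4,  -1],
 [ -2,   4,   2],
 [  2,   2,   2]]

2

First compute BA:
[[-28,  56,  28],
 [ 38, -28,  -6],
 [ -6,   0,  -2],
 [ 18, -12,  -2]]
Now row reduce the product.
R2 ← R2 + (19/14)·R1: [0, 48, 32]
R3 ← R3 − (3/14)·R1: [0, -12, -8]
R4 ← R4 + (9/14)·R1: [0, 24, 16]
R3 ← R3 + (1/4)·R2: [0, 0, 0]
R4 ← R4 − (1/2)·R2: [0, 0, 0]
2 nonzero rows, so rank(BA) = 2.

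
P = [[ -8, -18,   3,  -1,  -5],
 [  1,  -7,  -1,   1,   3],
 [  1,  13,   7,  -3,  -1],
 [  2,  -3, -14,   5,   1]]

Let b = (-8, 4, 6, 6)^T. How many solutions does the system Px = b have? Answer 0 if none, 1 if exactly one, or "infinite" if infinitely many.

0

Row reduce the augmented matrix [P | b].
R2 ← R2 + (1/8)·R1: [0, -37/4, -5/8, 7/8, 19/8, 3]
R3 ← R3 + (1/8)·R1: [0, 43/4, 59/8, -25/8, -13/8, 5]
R4 ← R4 + (1/4)·R1: [0, -15/2, -53/4, 19/4, -1/4, 4]
R3 ← R3 + (43/37)·R2: [0, 0, 246/37, -78/37, 42/37, 314/37]
R4 ← R4 − (30/37)·R2: [0, 0, -943/74, 299/74, -161/74, 58/37]
R4 ← R4 + (23/12)·R3: [0, 0, 0, 0, 0, 107/6]
The echelon form has 4 nonzero rows; the last pivot sits in the augmented column, so rank(P) = 3 but rank([P|b]) = 4.
Since the ranks differ, the system is inconsistent.
It has no solutions.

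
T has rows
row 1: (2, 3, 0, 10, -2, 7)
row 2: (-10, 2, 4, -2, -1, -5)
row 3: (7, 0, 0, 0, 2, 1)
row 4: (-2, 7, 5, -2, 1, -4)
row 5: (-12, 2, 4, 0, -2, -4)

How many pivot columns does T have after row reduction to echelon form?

Row reduce to echelon form.
R2 ← R2 + (5)·R1: [0, 17, 4, 48, -11, 30]
R3 ← R3 − (7/2)·R1: [0, -21/2, 0, -35, 9, -47/2]
R4 ← R4 + R1: [0, 10, 5, 8, -1, 3]
R5 ← R5 + (6)·R1: [0, 20, 4, 60, -14, 38]
R3 ← R3 + (21/34)·R2: [0, 0, 42/17, -91/17, 75/34, -169/34]
R4 ← R4 − (10/17)·R2: [0, 0, 45/17, -344/17, 93/17, -249/17]
R5 ← R5 − (20/17)·R2: [0, 0, -12/17, 60/17, -18/17, 46/17]
R4 ← R4 − (15/14)·R3: [0, 0, 0, -29/2, 87/28, -261/28]
R5 ← R5 + (2/7)·R3: [0, 0, 0, 2, -3/7, 9/7]
R5 ← R5 + (4/29)·R4: [0, 0, 0, 0, 0, 0]
Echelon form has 4 nonzero rows, so rank(T) = 4.
Each nonzero row contributes one pivot column: 4 pivot columns.

4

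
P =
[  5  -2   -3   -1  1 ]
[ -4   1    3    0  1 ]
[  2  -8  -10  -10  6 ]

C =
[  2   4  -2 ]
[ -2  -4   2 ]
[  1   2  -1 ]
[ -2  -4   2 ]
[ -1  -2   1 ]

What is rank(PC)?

1

First compute PC:
[[ 12,  24, -12],
 [ -8, -16,   8],
 [ 24,  48, -24]]
Now row reduce the product.
R2 ← R2 + (2/3)·R1: [0, 0, 0]
R3 ← R3 − (2)·R1: [0, 0, 0]
1 nonzero row, so rank(PC) = 1.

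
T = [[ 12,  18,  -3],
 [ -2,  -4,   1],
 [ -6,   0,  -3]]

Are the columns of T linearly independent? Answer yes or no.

Row reduce T to echelon form.
R2 ← R2 + (1/6)·R1: [0, -1, 1/2]
R3 ← R3 + (1/2)·R1: [0, 9, -9/2]
R3 ← R3 + (9)·R2: [0, 0, 0]
2 pivots among 3 columns.
Only 2 < 3 pivot columns, so the columns are linearly dependent.

no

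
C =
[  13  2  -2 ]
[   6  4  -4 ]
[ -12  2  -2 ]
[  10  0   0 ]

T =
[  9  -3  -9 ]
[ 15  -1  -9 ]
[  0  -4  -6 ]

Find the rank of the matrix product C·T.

First compute CT:
[[147, -33, -123],
 [114,  -6, -66],
 [-78,  42, 102],
 [ 90, -30, -90]]
Now row reduce the product.
R2 ← R2 − (38/49)·R1: [0, 960/49, 1440/49]
R3 ← R3 + (26/49)·R1: [0, 1200/49, 1800/49]
R4 ← R4 − (30/49)·R1: [0, -480/49, -720/49]
R3 ← R3 − (5/4)·R2: [0, 0, 0]
R4 ← R4 + (1/2)·R2: [0, 0, 0]
2 nonzero rows, so rank(CT) = 2.

2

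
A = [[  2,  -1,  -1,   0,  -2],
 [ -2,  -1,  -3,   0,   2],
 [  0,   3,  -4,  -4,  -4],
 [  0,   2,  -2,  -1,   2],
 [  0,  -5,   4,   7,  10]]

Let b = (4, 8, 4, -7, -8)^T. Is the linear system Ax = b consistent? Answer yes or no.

no

Row reduce the augmented matrix [A | b].
R2 ← R2 + R1: [0, -2, -4, 0, 0, 12]
R3 ← R3 + (3/2)·R2: [0, 0, -10, -4, -4, 22]
R4 ← R4 + R2: [0, 0, -6, -1, 2, 5]
R5 ← R5 − (5/2)·R2: [0, 0, 14, 7, 10, -38]
R4 ← R4 − (3/5)·R3: [0, 0, 0, 7/5, 22/5, -41/5]
R5 ← R5 + (7/5)·R3: [0, 0, 0, 7/5, 22/5, -36/5]
R5 ← R5 − R4: [0, 0, 0, 0, 0, 1]
The echelon form has 5 nonzero rows; the last pivot sits in the augmented column, so rank(A) = 4 but rank([A|b]) = 5.
Since the ranks differ, the system is inconsistent.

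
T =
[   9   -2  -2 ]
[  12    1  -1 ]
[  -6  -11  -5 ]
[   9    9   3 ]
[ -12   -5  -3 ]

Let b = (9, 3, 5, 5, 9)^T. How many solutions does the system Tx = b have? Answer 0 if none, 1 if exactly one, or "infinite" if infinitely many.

0

Row reduce the augmented matrix [T | b].
R2 ← R2 − (4/3)·R1: [0, 11/3, 5/3, -9]
R3 ← R3 + (2/3)·R1: [0, -37/3, -19/3, 11]
R4 ← R4 − R1: [0, 11, 5, -4]
R5 ← R5 + (4/3)·R1: [0, -23/3, -17/3, 21]
R3 ← R3 + (37/11)·R2: [0, 0, -8/11, -212/11]
R4 ← R4 − (3)·R2: [0, 0, 0, 23]
R5 ← R5 + (23/11)·R2: [0, 0, -24/11, 24/11]
R5 ← R5 − (3)·R3: [0, 0, 0, 60]
R5 ← R5 − (60/23)·R4: [0, 0, 0, 0]
The echelon form has 4 nonzero rows; the last pivot sits in the augmented column, so rank(T) = 3 but rank([T|b]) = 4.
Since the ranks differ, the system is inconsistent.
It has no solutions.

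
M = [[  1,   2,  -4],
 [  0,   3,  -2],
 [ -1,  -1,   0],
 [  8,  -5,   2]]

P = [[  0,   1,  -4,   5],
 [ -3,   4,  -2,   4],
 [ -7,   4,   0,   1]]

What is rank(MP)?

First compute MP:
[[ 22,  -7,  -8,   9],
 [  5,   4,  -6,  10],
 [  3,  -5,   6,  -9],
 [  1,  -4, -22,  22]]
Now row reduce the product.
R2 ← R2 − (5/22)·R1: [0, 123/22, -46/11, 175/22]
R3 ← R3 − (3/22)·R1: [0, -89/22, 78/11, -225/22]
R4 ← R4 − (1/22)·R1: [0, -81/22, -238/11, 475/22]
R3 ← R3 + (89/123)·R2: [0, 0, 500/123, -550/123]
R4 ← R4 + (27/41)·R2: [0, 0, -1000/41, 1100/41]
R4 ← R4 + (6)·R3: [0, 0, 0, 0]
3 nonzero rows, so rank(MP) = 3.

3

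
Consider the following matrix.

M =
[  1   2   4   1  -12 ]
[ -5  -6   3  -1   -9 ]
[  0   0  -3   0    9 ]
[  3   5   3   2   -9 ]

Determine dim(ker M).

Row reduce to echelon form.
R2 ← R2 + (5)·R1: [0, 4, 23, 4, -69]
R4 ← R4 − (3)·R1: [0, -1, -9, -1, 27]
R4 ← R4 + (1/4)·R2: [0, 0, -13/4, 0, 39/4]
R4 ← R4 − (13/12)·R3: [0, 0, 0, 0, 0]
3 nonzero rows, so rank(M) = 3.
M has 5 columns; by rank–nullity, nullity = 5 − 3 = 2.

2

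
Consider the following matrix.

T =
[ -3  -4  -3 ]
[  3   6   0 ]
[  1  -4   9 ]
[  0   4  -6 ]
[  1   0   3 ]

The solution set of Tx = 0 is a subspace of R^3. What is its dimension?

1

Row reduce to echelon form.
R2 ← R2 + R1: [0, 2, -3]
R3 ← R3 + (1/3)·R1: [0, -16/3, 8]
R5 ← R5 + (1/3)·R1: [0, -4/3, 2]
R3 ← R3 + (8/3)·R2: [0, 0, 0]
R4 ← R4 − (2)·R2: [0, 0, 0]
R5 ← R5 + (2/3)·R2: [0, 0, 0]
2 nonzero rows, so rank(T) = 2.
T has 3 columns; by rank–nullity, nullity = 3 − 2 = 1.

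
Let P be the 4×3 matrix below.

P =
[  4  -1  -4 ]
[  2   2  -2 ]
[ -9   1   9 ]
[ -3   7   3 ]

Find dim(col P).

Row reduce to echelon form.
R2 ← R2 − (1/2)·R1: [0, 5/2, 0]
R3 ← R3 + (9/4)·R1: [0, -5/4, 0]
R4 ← R4 + (3/4)·R1: [0, 25/4, 0]
R3 ← R3 + (1/2)·R2: [0, 0, 0]
R4 ← R4 − (5/2)·R2: [0, 0, 0]
Echelon form has 2 nonzero rows, so rank(P) = 2.
The column space has dimension equal to the rank: 2.

2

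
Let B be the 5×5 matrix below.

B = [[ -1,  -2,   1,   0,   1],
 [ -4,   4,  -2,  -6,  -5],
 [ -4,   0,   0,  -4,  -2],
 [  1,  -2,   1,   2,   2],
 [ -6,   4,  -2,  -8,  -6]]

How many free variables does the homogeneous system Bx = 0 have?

3

Row reduce to echelon form.
R2 ← R2 − (4)·R1: [0, 12, -6, -6, -9]
R3 ← R3 − (4)·R1: [0, 8, -4, -4, -6]
R4 ← R4 + R1: [0, -4, 2, 2, 3]
R5 ← R5 − (6)·R1: [0, 16, -8, -8, -12]
R3 ← R3 − (2/3)·R2: [0, 0, 0, 0, 0]
R4 ← R4 + (1/3)·R2: [0, 0, 0, 0, 0]
R5 ← R5 − (4/3)·R2: [0, 0, 0, 0, 0]
2 nonzero rows, so rank(B) = 2.
B has 5 columns; by rank–nullity, nullity = 5 − 2 = 3.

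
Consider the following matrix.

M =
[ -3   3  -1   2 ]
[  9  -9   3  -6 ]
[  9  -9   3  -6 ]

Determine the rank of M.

1

Row reduce to echelon form.
R2 ← R2 + (3)·R1: [0, 0, 0, 0]
R3 ← R3 + (3)·R1: [0, 0, 0, 0]
Echelon form has 1 nonzero row, so rank(M) = 1.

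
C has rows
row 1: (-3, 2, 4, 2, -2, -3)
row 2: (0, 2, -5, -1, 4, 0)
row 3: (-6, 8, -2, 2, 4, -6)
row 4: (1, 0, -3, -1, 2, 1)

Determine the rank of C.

Row reduce to echelon form.
R3 ← R3 − (2)·R1: [0, 4, -10, -2, 8, 0]
R4 ← R4 + (1/3)·R1: [0, 2/3, -5/3, -1/3, 4/3, 0]
R3 ← R3 − (2)·R2: [0, 0, 0, 0, 0, 0]
R4 ← R4 − (1/3)·R2: [0, 0, 0, 0, 0, 0]
Echelon form has 2 nonzero rows, so rank(C) = 2.

2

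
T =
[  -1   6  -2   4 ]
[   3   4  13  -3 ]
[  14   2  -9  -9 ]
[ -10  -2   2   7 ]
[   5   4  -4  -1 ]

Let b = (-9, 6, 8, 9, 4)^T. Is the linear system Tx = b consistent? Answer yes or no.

no

Row reduce the augmented matrix [T | b].
R2 ← R2 + (3)·R1: [0, 22, 7, 9, -21]
R3 ← R3 + (14)·R1: [0, 86, -37, 47, -118]
R4 ← R4 − (10)·R1: [0, -62, 22, -33, 99]
R5 ← R5 + (5)·R1: [0, 34, -14, 19, -41]
R3 ← R3 − (43/11)·R2: [0, 0, -708/11, 130/11, -395/11]
R4 ← R4 + (31/11)·R2: [0, 0, 459/11, -84/11, 438/11]
R5 ← R5 − (17/11)·R2: [0, 0, -273/11, 56/11, -94/11]
R4 ← R4 + (153/236)·R3: [0, 0, 0, 3/118, 3903/236]
R5 ← R5 − (91/236)·R3: [0, 0, 0, 63/118, 1251/236]
R5 ← R5 − (21)·R4: [0, 0, 0, 0, -342]
The echelon form has 5 nonzero rows; the last pivot sits in the augmented column, so rank(T) = 4 but rank([T|b]) = 5.
Since the ranks differ, the system is inconsistent.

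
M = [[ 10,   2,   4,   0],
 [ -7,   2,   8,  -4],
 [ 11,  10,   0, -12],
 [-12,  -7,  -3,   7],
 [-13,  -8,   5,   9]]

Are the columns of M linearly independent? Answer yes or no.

Row reduce M to echelon form.
R2 ← R2 + (7/10)·R1: [0, 17/5, 54/5, -4]
R3 ← R3 − (11/10)·R1: [0, 39/5, -22/5, -12]
R4 ← R4 + (6/5)·R1: [0, -23/5, 9/5, 7]
R5 ← R5 + (13/10)·R1: [0, -27/5, 51/5, 9]
R3 ← R3 − (39/17)·R2: [0, 0, -496/17, -48/17]
R4 ← R4 + (23/17)·R2: [0, 0, 279/17, 27/17]
R5 ← R5 + (27/17)·R2: [0, 0, 465/17, 45/17]
R4 ← R4 + (9/16)·R3: [0, 0, 0, 0]
R5 ← R5 + (15/16)·R3: [0, 0, 0, 0]
3 pivots among 4 columns.
Only 3 < 4 pivot columns, so the columns are linearly dependent.

no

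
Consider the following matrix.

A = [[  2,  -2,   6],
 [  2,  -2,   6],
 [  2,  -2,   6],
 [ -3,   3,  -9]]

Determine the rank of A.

Row reduce to echelon form.
R2 ← R2 − R1: [0, 0, 0]
R3 ← R3 − R1: [0, 0, 0]
R4 ← R4 + (3/2)·R1: [0, 0, 0]
Echelon form has 1 nonzero row, so rank(A) = 1.

1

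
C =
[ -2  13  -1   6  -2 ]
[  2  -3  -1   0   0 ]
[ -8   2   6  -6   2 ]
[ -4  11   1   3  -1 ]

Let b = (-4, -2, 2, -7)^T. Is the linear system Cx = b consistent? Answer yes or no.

no

Row reduce the augmented matrix [C | b].
R2 ← R2 + R1: [0, 10, -2, 6, -2, -6]
R3 ← R3 − (4)·R1: [0, -50, 10, -30, 10, 18]
R4 ← R4 − (2)·R1: [0, -15, 3, -9, 3, 1]
R3 ← R3 + (5)·R2: [0, 0, 0, 0, 0, -12]
R4 ← R4 + (3/2)·R2: [0, 0, 0, 0, 0, -8]
R4 ← R4 − (2/3)·R3: [0, 0, 0, 0, 0, 0]
The echelon form has 3 nonzero rows; the last pivot sits in the augmented column, so rank(C) = 2 but rank([C|b]) = 3.
Since the ranks differ, the system is inconsistent.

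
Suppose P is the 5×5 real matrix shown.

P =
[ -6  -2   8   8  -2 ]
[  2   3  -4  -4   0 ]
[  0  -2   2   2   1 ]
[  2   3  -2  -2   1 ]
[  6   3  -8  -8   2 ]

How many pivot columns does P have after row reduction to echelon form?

3

Row reduce to echelon form.
R2 ← R2 + (1/3)·R1: [0, 7/3, -4/3, -4/3, -2/3]
R4 ← R4 + (1/3)·R1: [0, 7/3, 2/3, 2/3, 1/3]
R5 ← R5 + R1: [0, 1, 0, 0, 0]
R3 ← R3 + (6/7)·R2: [0, 0, 6/7, 6/7, 3/7]
R4 ← R4 − R2: [0, 0, 2, 2, 1]
R5 ← R5 − (3/7)·R2: [0, 0, 4/7, 4/7, 2/7]
R4 ← R4 − (7/3)·R3: [0, 0, 0, 0, 0]
R5 ← R5 − (2/3)·R3: [0, 0, 0, 0, 0]
Echelon form has 3 nonzero rows, so rank(P) = 3.
Each nonzero row contributes one pivot column: 3 pivot columns.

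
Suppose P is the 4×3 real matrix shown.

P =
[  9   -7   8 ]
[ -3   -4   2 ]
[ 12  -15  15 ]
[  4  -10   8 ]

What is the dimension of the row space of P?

3

Row reduce to echelon form.
R2 ← R2 + (1/3)·R1: [0, -19/3, 14/3]
R3 ← R3 − (4/3)·R1: [0, -17/3, 13/3]
R4 ← R4 − (4/9)·R1: [0, -62/9, 40/9]
R3 ← R3 − (17/19)·R2: [0, 0, 3/19]
R4 ← R4 − (62/57)·R2: [0, 0, -12/19]
R4 ← R4 + (4)·R3: [0, 0, 0]
Echelon form has 3 nonzero rows, so rank(P) = 3.
The row space has dimension equal to the rank: 3.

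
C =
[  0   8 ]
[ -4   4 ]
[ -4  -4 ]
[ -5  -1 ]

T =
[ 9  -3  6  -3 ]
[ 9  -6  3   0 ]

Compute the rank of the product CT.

First compute CT:
[[ 72, -48,  24,   0],
 [  0, -12, -12,  12],
 [-72,  36, -36,  12],
 [-54,  21, -33,  15]]
Now row reduce the product.
R3 ← R3 + R1: [0, -12, -12, 12]
R4 ← R4 + (3/4)·R1: [0, -15, -15, 15]
R3 ← R3 − R2: [0, 0, 0, 0]
R4 ← R4 − (5/4)·R2: [0, 0, 0, 0]
2 nonzero rows, so rank(CT) = 2.

2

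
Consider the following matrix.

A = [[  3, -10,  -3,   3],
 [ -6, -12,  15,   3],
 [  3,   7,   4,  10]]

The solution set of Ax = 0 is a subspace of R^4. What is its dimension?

Row reduce to echelon form.
R2 ← R2 + (2)·R1: [0, -32, 9, 9]
R3 ← R3 − R1: [0, 17, 7, 7]
R3 ← R3 + (17/32)·R2: [0, 0, 377/32, 377/32]
3 nonzero rows, so rank(A) = 3.
A has 4 columns; by rank–nullity, nullity = 4 − 3 = 1.

1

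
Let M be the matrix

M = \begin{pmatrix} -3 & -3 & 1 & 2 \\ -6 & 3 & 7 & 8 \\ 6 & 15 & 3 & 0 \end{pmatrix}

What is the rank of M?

2

Row reduce to echelon form.
R2 ← R2 − (2)·R1: [0, 9, 5, 4]
R3 ← R3 + (2)·R1: [0, 9, 5, 4]
R3 ← R3 − R2: [0, 0, 0, 0]
Echelon form has 2 nonzero rows, so rank(M) = 2.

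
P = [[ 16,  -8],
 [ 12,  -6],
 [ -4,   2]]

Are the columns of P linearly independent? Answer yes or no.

Row reduce P to echelon form.
R2 ← R2 − (3/4)·R1: [0, 0]
R3 ← R3 + (1/4)·R1: [0, 0]
1 pivot among 2 columns.
Only 1 < 2 pivot columns, so the columns are linearly dependent.

no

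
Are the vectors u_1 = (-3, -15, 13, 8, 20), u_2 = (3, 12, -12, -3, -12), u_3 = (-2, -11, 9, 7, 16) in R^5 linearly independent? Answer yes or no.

no

Form the matrix with these vectors as rows and row reduce.
R2 ← R2 + R1: [0, -3, 1, 5, 8]
R3 ← R3 − (2/3)·R1: [0, -1, 1/3, 5/3, 8/3]
R3 ← R3 − (1/3)·R2: [0, 0, 0, 0, 0]
2 nonzero rows, so the 3 vectors span a space of dimension 2.
Since 2 < 3, the vectors are linearly dependent.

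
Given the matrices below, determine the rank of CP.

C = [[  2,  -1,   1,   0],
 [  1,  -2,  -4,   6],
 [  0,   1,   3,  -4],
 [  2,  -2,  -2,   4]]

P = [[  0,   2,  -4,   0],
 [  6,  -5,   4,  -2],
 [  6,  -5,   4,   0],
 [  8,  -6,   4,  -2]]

First compute CP:
[[  0,   4,  -8,   2],
 [ 12,  -4,  -4,  -8],
 [ -8,   4,   0,   6],
 [  8,   0,  -8,  -4]]
Now row reduce the product.
Swap R1 ↔ R2
R3 ← R3 + (2/3)·R1: [0, 4/3, -8/3, 2/3]
R4 ← R4 − (2/3)·R1: [0, 8/3, -16/3, 4/3]
R3 ← R3 − (1/3)·R2: [0, 0, 0, 0]
R4 ← R4 − (2/3)·R2: [0, 0, 0, 0]
2 nonzero rows, so rank(CP) = 2.

2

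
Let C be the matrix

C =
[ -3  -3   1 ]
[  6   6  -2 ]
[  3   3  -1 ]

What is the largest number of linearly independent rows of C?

Row reduce to echelon form.
R2 ← R2 + (2)·R1: [0, 0, 0]
R3 ← R3 + R1: [0, 0, 0]
Echelon form has 1 nonzero row, so rank(C) = 1.
The rank gives the maximum number of linearly independent rows: 1.

1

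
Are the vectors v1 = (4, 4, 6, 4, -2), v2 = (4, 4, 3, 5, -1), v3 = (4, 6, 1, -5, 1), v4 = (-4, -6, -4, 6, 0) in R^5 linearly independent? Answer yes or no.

Form the matrix with these vectors as rows and row reduce.
R2 ← R2 − R1: [0, 0, -3, 1, 1]
R3 ← R3 − R1: [0, 2, -5, -9, 3]
R4 ← R4 + R1: [0, -2, 2, 10, -2]
Swap R2 ↔ R3
R4 ← R4 + R2: [0, 0, -3, 1, 1]
R4 ← R4 − R3: [0, 0, 0, 0, 0]
3 nonzero rows, so the 4 vectors span a space of dimension 3.
Since 3 < 4, the vectors are linearly dependent.

no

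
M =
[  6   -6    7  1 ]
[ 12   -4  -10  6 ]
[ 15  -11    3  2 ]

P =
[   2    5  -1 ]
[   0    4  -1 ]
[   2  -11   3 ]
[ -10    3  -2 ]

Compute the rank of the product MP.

First compute MP:
[[ 16, -68,  19],
 [-56, 172, -50],
 [ 16,   4,   1]]
Now row reduce the product.
R2 ← R2 + (7/2)·R1: [0, -66, 33/2]
R3 ← R3 − R1: [0, 72, -18]
R3 ← R3 + (12/11)·R2: [0, 0, 0]
2 nonzero rows, so rank(MP) = 2.

2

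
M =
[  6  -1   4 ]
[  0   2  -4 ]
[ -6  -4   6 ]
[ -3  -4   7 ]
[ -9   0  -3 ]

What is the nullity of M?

1

Row reduce to echelon form.
R3 ← R3 + R1: [0, -5, 10]
R4 ← R4 + (1/2)·R1: [0, -9/2, 9]
R5 ← R5 + (3/2)·R1: [0, -3/2, 3]
R3 ← R3 + (5/2)·R2: [0, 0, 0]
R4 ← R4 + (9/4)·R2: [0, 0, 0]
R5 ← R5 + (3/4)·R2: [0, 0, 0]
2 nonzero rows, so rank(M) = 2.
M has 3 columns; by rank–nullity, nullity = 3 − 2 = 1.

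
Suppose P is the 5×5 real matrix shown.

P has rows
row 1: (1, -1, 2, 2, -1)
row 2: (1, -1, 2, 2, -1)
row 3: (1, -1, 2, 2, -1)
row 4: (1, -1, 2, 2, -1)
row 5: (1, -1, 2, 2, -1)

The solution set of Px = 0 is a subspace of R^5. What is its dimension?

Row reduce to echelon form.
R2 ← R2 − R1: [0, 0, 0, 0, 0]
R3 ← R3 − R1: [0, 0, 0, 0, 0]
R4 ← R4 − R1: [0, 0, 0, 0, 0]
R5 ← R5 − R1: [0, 0, 0, 0, 0]
1 nonzero row, so rank(P) = 1.
P has 5 columns; by rank–nullity, nullity = 5 − 1 = 4.

4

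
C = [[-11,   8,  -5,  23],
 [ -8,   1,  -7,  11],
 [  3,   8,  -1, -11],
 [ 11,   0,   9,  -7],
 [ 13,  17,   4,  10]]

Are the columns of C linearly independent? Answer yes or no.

yes

Row reduce C to echelon form.
R2 ← R2 − (8/11)·R1: [0, -53/11, -37/11, -63/11]
R3 ← R3 + (3/11)·R1: [0, 112/11, -26/11, -52/11]
R4 ← R4 + R1: [0, 8, 4, 16]
R5 ← R5 + (13/11)·R1: [0, 291/11, -21/11, 409/11]
R3 ← R3 + (112/53)·R2: [0, 0, -502/53, -892/53]
R4 ← R4 + (88/53)·R2: [0, 0, -84/53, 344/53]
R5 ← R5 + (291/53)·R2: [0, 0, -1080/53, 304/53]
R4 ← R4 − (42/251)·R3: [0, 0, 0, 2336/251]
R5 ← R5 − (540/251)·R3: [0, 0, 0, 10528/251]
R5 ← R5 − (329/73)·R4: [0, 0, 0, 0]
4 pivots among 4 columns.
Every column is a pivot column, so the columns are linearly independent.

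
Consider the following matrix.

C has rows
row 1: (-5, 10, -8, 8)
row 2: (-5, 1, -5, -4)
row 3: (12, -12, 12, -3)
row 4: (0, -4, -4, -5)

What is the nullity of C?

Row reduce to echelon form.
R2 ← R2 − R1: [0, -9, 3, -12]
R3 ← R3 + (12/5)·R1: [0, 12, -36/5, 81/5]
R3 ← R3 + (4/3)·R2: [0, 0, -16/5, 1/5]
R4 ← R4 − (4/9)·R2: [0, 0, -16/3, 1/3]
R4 ← R4 − (5/3)·R3: [0, 0, 0, 0]
3 nonzero rows, so rank(C) = 3.
C has 4 columns; by rank–nullity, nullity = 4 − 3 = 1.

1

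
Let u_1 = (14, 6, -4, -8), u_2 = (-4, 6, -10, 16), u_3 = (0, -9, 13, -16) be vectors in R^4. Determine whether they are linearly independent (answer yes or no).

Form the matrix with these vectors as rows and row reduce.
R2 ← R2 + (2/7)·R1: [0, 54/7, -78/7, 96/7]
R3 ← R3 + (7/6)·R2: [0, 0, 0, 0]
2 nonzero rows, so the 3 vectors span a space of dimension 2.
Since 2 < 3, the vectors are linearly dependent.

no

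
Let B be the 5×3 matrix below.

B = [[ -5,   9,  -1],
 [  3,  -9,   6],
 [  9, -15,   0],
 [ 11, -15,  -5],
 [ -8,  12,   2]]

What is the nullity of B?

Row reduce to echelon form.
R2 ← R2 + (3/5)·R1: [0, -18/5, 27/5]
R3 ← R3 + (9/5)·R1: [0, 6/5, -9/5]
R4 ← R4 + (11/5)·R1: [0, 24/5, -36/5]
R5 ← R5 − (8/5)·R1: [0, -12/5, 18/5]
R3 ← R3 + (1/3)·R2: [0, 0, 0]
R4 ← R4 + (4/3)·R2: [0, 0, 0]
R5 ← R5 − (2/3)·R2: [0, 0, 0]
2 nonzero rows, so rank(B) = 2.
B has 3 columns; by rank–nullity, nullity = 3 − 2 = 1.

1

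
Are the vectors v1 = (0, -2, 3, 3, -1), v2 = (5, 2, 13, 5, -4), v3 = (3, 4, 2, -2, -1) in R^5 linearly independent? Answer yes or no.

Form the matrix with these vectors as rows and row reduce.
Swap R1 ↔ R2
R3 ← R3 − (3/5)·R1: [0, 14/5, -29/5, -5, 7/5]
R3 ← R3 + (7/5)·R2: [0, 0, -8/5, -4/5, 0]
3 nonzero rows, so the 3 vectors span a space of dimension 3.
Since 3 = 3, the vectors are linearly independent.

yes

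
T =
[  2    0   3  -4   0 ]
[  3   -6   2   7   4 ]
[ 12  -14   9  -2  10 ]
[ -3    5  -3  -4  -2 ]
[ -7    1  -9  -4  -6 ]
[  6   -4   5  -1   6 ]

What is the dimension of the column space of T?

5

Row reduce to echelon form.
R2 ← R2 − (3/2)·R1: [0, -6, -5/2, 13, 4]
R3 ← R3 − (6)·R1: [0, -14, -9, 22, 10]
R4 ← R4 + (3/2)·R1: [0, 5, 3/2, -10, -2]
R5 ← R5 + (7/2)·R1: [0, 1, 3/2, -18, -6]
R6 ← R6 − (3)·R1: [0, -4, -4, 11, 6]
R3 ← R3 − (7/3)·R2: [0, 0, -19/6, -25/3, 2/3]
R4 ← R4 + (5/6)·R2: [0, 0, -7/12, 5/6, 4/3]
R5 ← R5 + (1/6)·R2: [0, 0, 13/12, -95/6, -16/3]
R6 ← R6 − (2/3)·R2: [0, 0, -7/3, 7/3, 10/3]
R4 ← R4 − (7/38)·R3: [0, 0, 0, 45/19, 23/19]
R5 ← R5 + (13/38)·R3: [0, 0, 0, -355/19, -97/19]
R6 ← R6 − (14/19)·R3: [0, 0, 0, 161/19, 54/19]
R5 ← R5 + (71/9)·R4: [0, 0, 0, 0, 40/9]
R6 ← R6 − (161/45)·R4: [0, 0, 0, 0, -67/45]
R6 ← R6 + (67/200)·R5: [0, 0, 0, 0, 0]
Echelon form has 5 nonzero rows, so rank(T) = 5.
The column space has dimension equal to the rank: 5.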